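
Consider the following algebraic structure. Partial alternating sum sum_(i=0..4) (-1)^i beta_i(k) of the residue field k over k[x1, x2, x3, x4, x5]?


Koszul resolution: beta_i(k)=C(n,i), n=5
sum_(i=0..p) (-1)^i C(n,i) = (-1)^p C(n-1,p)
(-1)^4*C(4,4) = (-1)^4*1 = 1


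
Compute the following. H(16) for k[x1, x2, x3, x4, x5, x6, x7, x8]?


C(d+n-1,n-1)=C(23,7)=245157


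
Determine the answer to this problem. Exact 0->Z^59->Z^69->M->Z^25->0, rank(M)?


Alt sum=0:
(-1)^0*59 + (-1)^1*69 + (-1)^2*? + (-1)^3*25=0
rank(M)=35


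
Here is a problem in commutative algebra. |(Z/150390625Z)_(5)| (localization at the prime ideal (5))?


5-primary part: 150390625=5^9*77
Size=5^9=1953125


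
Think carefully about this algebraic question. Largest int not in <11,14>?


gcd(11,14)=1 => F=ab-a-b=11*14-11-14=154-25=129


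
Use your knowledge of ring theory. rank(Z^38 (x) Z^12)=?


rank(M(x)N) = rank(M)*rank(N)
38*12 = 456


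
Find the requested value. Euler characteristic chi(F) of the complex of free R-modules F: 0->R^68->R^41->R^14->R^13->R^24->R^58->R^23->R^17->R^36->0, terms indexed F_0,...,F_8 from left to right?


chi = sum (-1)^i * rank:
(-1)^0*68=68
(-1)^1*41=-41
(-1)^2*14=14
(-1)^3*13=-13
(-1)^4*24=24
(-1)^5*58=-58
(-1)^6*23=23
(-1)^7*17=-17
(-1)^8*36=36
chi=36


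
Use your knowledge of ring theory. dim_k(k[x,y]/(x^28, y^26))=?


Basis: x^i*y^j, i<28, j<26
28*26=728


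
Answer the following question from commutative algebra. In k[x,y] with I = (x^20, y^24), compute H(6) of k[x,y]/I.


k[x,y], I = (x^20, y^24), d = 6
Need i < 20 and d-i < 24.
Range: 0 <= i <= 6.
H(6) = 7


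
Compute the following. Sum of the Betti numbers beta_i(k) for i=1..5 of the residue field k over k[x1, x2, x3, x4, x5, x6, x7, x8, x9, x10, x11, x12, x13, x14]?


Koszul resolution: beta_i(k)=C(n,i), n=14
C(14,1)=14, C(14,2)=91, C(14,3)=364, C(14,4)=1001, C(14,5)=2002
Sum=3472


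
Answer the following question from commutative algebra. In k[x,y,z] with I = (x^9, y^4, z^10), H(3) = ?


Need i<9, j<4, k<10 with i+j+k=3.
For each i, j ranges over max(0,3-i-9)..min(3,3-i):
  i=0: j in [0,3] -> 4
  i=1: j in [0,2] -> 3
  i=2: j in [0,1] -> 2
  i=3: j in [0,0] -> 1
H(3) = 4+3+2+1 = 10


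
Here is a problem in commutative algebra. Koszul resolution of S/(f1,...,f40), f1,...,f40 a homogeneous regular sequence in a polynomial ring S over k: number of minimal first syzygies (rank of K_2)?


Regular sequence => Koszul complex is the minimal free resolution.
Syz_1 minimally generated by Koszul relations f_i*e_j - f_j*e_i (i<j): mu(Syz_1) = beta_2 = C(m,2) = m(m-1)/2
m=40
40*39/2 = 780


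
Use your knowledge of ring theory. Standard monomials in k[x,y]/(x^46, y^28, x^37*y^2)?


k[x,y]/I, I = (x^46, y^28, x^37*y^2)
Rect: 46x28=1288. Corner: (46-37)x(28-2)=234.
dim = 1288-234 = 1054


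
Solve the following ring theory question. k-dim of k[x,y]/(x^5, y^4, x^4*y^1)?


k[x,y]/I, I = (x^5, y^4, x^4*y^1)
Rect: 5x4=20. Corner: (5-4)x(4-1)=3.
dim = 20-3 = 17


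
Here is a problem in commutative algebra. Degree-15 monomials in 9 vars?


C(d+n-1,n-1)=C(23,8)=490314


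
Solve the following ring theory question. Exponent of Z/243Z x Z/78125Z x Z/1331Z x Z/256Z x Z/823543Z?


Exponent = lcm of the cyclic orders; pairwise coprime => product.
3^5*5^7*11^3*2^8*7^7=243*78125*1331*256*823543=5327219662380000000


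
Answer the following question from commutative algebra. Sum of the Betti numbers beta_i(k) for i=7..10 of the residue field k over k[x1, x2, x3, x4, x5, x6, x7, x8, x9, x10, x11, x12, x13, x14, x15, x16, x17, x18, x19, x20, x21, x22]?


Koszul resolution: beta_i(k)=C(n,i), n=22
C(22,7)=170544, C(22,8)=319770, C(22,9)=497420, C(22,10)=646646
Sum=1634380


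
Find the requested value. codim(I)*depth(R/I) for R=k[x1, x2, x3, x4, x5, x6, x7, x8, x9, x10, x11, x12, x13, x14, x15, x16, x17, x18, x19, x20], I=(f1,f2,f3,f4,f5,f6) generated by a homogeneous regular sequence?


codim=6, depth=dim(R/I)=20-6=14
Product=6*14=84


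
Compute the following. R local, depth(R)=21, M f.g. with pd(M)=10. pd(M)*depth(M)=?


pd+depth=21
depth=21-10=11
pd*depth=10*11=110


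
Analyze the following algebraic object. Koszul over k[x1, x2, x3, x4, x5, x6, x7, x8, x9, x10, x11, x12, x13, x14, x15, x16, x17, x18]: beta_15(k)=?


C(n,i)=C(18,15)=816


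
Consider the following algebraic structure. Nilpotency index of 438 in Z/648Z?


438^k mod 648:
k=1: 438
k=2: 36
k=3: 216
k=4: 0
First zero at k = 4


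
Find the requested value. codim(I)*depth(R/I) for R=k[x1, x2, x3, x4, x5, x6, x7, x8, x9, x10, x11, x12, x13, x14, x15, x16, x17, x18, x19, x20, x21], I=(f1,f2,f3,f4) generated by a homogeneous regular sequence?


codim=4, depth=dim(R/I)=21-4=17
Product=4*17=68


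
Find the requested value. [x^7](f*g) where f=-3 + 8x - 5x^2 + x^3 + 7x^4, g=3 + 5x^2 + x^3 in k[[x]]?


[x^7] = sum a_i*b_j, i+j=7
  7*1=7
Sum=7


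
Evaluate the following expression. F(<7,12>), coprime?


gcd(7,12)=1 => F=ab-a-b=7*12-7-12=84-19=65


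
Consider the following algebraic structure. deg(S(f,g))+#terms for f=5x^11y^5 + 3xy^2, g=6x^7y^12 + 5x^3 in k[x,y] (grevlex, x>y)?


LT(f)=5x^11y^5, LT(g)=6x^7y^12
lcm(LM)=x^11y^12
S(f,g) (scaled by 30 to clear denominators) = 6y^7*f - 5x^4*g = 18xy^9 - 25x^7
2 terms, deg 10.
10+2=12


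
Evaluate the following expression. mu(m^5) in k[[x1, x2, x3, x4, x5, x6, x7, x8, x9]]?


C(n+d-1,d)=C(13,5)=1287


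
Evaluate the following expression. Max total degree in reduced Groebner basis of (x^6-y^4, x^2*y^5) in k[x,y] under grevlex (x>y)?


LT(f1)=x^6, LT(f2)=x^2y^5, lcm=x^6y^5
S(f1,f2) = y^5*f1 - x^4*f2 = -y^9
Reduced GB = {f1, f2, y^9}; degrees 6, 7, 9
Max = 9


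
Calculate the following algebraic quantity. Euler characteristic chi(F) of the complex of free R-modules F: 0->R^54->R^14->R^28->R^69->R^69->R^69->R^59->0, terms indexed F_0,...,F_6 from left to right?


chi = sum (-1)^i * rank:
(-1)^0*54=54
(-1)^1*14=-14
(-1)^2*28=28
(-1)^3*69=-69
(-1)^4*69=69
(-1)^5*69=-69
(-1)^6*59=59
chi=58


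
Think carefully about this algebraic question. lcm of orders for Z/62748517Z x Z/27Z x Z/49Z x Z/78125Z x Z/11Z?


Exponent = lcm of the cyclic orders; pairwise coprime => product.
13^7*3^3*7^2*5^7*11^1=62748517*27*49*78125*11=71342122492265625


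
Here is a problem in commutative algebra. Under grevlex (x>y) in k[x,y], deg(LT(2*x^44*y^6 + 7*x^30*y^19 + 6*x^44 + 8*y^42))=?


LT: 2*x^44*y^6
deg_x=44, deg_y=6
Total=44+6=50


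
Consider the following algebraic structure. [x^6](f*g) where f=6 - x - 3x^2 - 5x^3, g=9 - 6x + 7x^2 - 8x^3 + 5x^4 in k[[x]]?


[x^6] = sum a_i*b_j, i+j=6
  -3*5=-15
  -5*-8=40
Sum=25


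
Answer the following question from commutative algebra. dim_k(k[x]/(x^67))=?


Basis: 1,x,...,x^66
dim=67


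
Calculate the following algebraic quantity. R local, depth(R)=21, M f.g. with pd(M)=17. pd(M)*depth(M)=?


pd+depth=21
depth=21-17=4
pd*depth=17*4=68


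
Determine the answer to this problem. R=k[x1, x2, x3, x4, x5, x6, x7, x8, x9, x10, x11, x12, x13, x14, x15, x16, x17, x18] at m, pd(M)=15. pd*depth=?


pd+depth=18
depth=18-15=3
pd*depth=15*3=45


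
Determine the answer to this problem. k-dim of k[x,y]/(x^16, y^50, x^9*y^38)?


k[x,y]/I, I = (x^16, y^50, x^9*y^38)
Rect: 16x50=800. Corner: (16-9)x(50-38)=84.
dim = 800-84 = 716


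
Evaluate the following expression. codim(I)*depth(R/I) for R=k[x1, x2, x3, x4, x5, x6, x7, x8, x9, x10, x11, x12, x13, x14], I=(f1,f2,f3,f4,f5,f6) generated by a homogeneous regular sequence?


codim=6, depth=dim(R/I)=14-6=8
Product=6*8=48


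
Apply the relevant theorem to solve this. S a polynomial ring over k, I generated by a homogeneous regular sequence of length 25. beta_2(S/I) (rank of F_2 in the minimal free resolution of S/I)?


Regular sequence => Koszul complex is the minimal free resolution.
Syz_1 minimally generated by Koszul relations f_i*e_j - f_j*e_i (i<j): mu(Syz_1) = beta_2 = C(m,2) = m(m-1)/2
m=25
25*24/2 = 300


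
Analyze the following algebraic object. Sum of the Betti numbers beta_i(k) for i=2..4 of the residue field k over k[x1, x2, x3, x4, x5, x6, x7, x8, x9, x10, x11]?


Koszul resolution: beta_i(k)=C(n,i), n=11
C(11,2)=55, C(11,3)=165, C(11,4)=330
Sum=550


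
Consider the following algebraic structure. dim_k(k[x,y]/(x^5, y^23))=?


Basis: x^i*y^j, i<5, j<23
5*23=115


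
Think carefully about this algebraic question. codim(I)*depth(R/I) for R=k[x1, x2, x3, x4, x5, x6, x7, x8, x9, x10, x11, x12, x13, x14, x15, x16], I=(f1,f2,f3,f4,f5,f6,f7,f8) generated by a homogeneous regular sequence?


codim=8, depth=dim(R/I)=16-8=8
Product=8*8=64


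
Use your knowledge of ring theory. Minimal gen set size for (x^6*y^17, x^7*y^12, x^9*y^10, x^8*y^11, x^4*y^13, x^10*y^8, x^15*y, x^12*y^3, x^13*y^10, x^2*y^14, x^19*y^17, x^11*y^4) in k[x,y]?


Remove redundant (divisible by others).
x^6*y^17 redundant.
x^13*y^10 redundant.
x^19*y^17 redundant.
Min: x^15*y, x^12*y^3, x^11*y^4, x^10*y^8, x^9*y^10, x^8*y^11, x^7*y^12, x^4*y^13, x^2*y^14
Count=9


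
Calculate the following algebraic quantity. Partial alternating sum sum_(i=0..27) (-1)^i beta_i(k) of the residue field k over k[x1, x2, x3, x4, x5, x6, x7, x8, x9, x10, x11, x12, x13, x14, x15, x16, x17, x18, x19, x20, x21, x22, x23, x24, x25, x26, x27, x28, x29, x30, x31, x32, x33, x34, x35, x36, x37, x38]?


Koszul resolution: beta_i(k)=C(n,i), n=38
sum_(i=0..p) (-1)^i C(n,i) = (-1)^p C(n-1,p)
(-1)^27*C(37,27) = (-1)^27*348330136 = -348330136


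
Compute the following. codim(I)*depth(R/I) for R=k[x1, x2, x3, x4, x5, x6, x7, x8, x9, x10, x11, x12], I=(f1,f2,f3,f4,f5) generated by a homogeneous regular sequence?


codim=5, depth=dim(R/I)=12-5=7
Product=5*7=35


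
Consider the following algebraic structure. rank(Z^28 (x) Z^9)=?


rank(M(x)N) = rank(M)*rank(N)
28*9 = 252


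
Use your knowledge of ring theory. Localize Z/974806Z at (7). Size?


7-primary part: 974806=7^5*58
Size=7^5=16807


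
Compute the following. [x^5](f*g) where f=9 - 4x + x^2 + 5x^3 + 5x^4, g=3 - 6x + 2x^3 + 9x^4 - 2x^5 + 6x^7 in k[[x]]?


[x^5] = sum a_i*b_j, i+j=5
  9*-2=-18
  -4*9=-36
  1*2=2
  5*-6=-30
Sum=-82


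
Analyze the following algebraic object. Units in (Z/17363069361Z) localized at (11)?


Local ring = Z/214358881Z.
phi(214358881) = 11^7*(11-1) = 194871710


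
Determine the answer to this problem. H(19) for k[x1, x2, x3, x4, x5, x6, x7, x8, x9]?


C(d+n-1,n-1)=C(27,8)=2220075


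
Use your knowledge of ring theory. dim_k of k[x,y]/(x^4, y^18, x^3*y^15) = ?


k[x,y]/I, I = (x^4, y^18, x^3*y^15)
Rect: 4x18=72. Corner: (4-3)x(18-15)=3.
dim = 72-3 = 69


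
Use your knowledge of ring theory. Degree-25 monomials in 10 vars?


C(d+n-1,n-1)=C(34,9)=52451256


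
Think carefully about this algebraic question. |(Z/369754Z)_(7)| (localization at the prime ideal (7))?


7-primary part: 369754=7^5*22
Size=7^5=16807


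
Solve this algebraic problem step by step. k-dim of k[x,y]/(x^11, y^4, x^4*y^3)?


k[x,y]/I, I = (x^11, y^4, x^4*y^3)
Rect: 11x4=44. Corner: (11-4)x(4-3)=7.
dim = 44-7 = 37


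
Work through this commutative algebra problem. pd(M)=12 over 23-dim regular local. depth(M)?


pd+depth=depth(R)=23
depth=23-12=11


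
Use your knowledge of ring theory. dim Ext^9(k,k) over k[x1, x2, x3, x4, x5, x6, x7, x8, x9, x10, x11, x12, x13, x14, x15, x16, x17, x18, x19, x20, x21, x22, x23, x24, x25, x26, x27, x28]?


C(n,i)=C(28,9)=6906900


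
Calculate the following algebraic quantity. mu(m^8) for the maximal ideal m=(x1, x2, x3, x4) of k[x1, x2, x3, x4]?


Graded Nakayama: mu(m^d) = dim_k (m^d/m^(d+1)) = #degree-8 monomials in 4 vars
C(n+d-1,d)=C(11,8)=165


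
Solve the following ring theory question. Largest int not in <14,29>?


gcd(14,29)=1 => F=ab-a-b=14*29-14-29=406-43=363


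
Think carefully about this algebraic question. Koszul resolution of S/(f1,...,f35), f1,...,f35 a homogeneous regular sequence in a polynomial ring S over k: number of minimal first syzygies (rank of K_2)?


Regular sequence => Koszul complex is the minimal free resolution.
Syz_1 minimally generated by Koszul relations f_i*e_j - f_j*e_i (i<j): mu(Syz_1) = beta_2 = C(m,2) = m(m-1)/2
m=35
35*34/2 = 595


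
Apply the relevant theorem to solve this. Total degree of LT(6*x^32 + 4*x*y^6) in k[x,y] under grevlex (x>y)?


LT: 6*x^32
deg_x=32, deg_y=0
Total=32+0=32


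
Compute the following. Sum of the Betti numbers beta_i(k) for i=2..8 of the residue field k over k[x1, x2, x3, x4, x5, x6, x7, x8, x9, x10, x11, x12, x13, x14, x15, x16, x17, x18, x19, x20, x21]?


Koszul resolution: beta_i(k)=C(n,i), n=21
C(21,2)=210, C(21,3)=1330, C(21,4)=5985, C(21,5)=20349, C(21,6)=54264, C(21,7)=116280, C(21,8)=203490
Sum=401908


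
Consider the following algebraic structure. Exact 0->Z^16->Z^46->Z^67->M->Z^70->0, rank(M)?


Alt sum=0:
(-1)^0*16 + (-1)^1*46 + (-1)^2*67 + (-1)^3*? + (-1)^4*70=0
rank(M)=107


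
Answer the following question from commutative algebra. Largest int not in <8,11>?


gcd(8,11)=1 => F=ab-a-b=8*11-8-11=88-19=69


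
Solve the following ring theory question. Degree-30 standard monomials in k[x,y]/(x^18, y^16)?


k[x,y], I = (x^18, y^16), d = 30
Need i < 18 and d-i < 16.
Range: 15 <= i <= 17.
H(30) = 3


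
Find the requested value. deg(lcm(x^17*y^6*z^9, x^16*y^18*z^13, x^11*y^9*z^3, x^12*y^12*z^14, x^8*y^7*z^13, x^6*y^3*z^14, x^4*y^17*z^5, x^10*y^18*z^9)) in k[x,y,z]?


lcm = componentwise max:
x: max(17,16,11,12,8,6,4,10)=17
y: max(6,18,9,12,7,3,17,18)=18
z: max(9,13,3,14,13,14,5,9)=14
Total=17+18+14=49


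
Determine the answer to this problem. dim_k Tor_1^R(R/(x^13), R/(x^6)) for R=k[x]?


Tor_1(R/I,R/J)=(I cap J)/IJ=(x^13)/(x^19)
dim=19-13=min(13,6)=6


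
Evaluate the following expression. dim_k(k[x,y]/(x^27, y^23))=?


Basis: x^i*y^j, i<27, j<23
27*23=621


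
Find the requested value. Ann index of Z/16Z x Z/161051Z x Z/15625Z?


Exponent = lcm of the cyclic orders; pairwise coprime => product.
2^4*11^5*5^6=16*161051*15625=40262750000


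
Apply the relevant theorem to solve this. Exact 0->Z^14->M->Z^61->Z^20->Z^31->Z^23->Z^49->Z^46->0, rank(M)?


Alt sum=0:
(-1)^0*14 + (-1)^1*? + (-1)^2*61 + (-1)^3*20 + (-1)^4*31 + (-1)^5*23 + (-1)^6*49 + (-1)^7*46=0
rank(M)=66


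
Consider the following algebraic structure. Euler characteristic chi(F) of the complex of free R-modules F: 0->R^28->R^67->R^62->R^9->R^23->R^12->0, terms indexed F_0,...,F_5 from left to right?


chi = sum (-1)^i * rank:
(-1)^0*28=28
(-1)^1*67=-67
(-1)^2*62=62
(-1)^3*9=-9
(-1)^4*23=23
(-1)^5*12=-12
chi=25


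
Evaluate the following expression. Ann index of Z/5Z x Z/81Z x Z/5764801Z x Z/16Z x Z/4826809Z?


Exponent = lcm of the cyclic orders; pairwise coprime => product.
5^1*3^4*7^8*2^4*13^6=5*81*5764801*16*4826809=180309844908058320


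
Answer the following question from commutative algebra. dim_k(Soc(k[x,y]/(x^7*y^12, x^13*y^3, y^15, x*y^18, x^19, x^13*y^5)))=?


Socle = ann(m) = span of standard monomials u with x*u, y*u in I (staircase corners).
Redundant generators: x^13*y^5, x*y^18
Minimal generators: x^19, x^13*y^3, x^7*y^12, y^15
Corners: x^6y^14, x^12y^11, x^18y^2
Socle dim=3


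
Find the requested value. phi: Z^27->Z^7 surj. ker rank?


rank(ker) = 27-7 = 20


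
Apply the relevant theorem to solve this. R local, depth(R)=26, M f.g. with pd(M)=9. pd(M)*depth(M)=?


pd+depth=26
depth=26-9=17
pd*depth=9*17=153


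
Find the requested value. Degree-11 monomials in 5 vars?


C(d+n-1,n-1)=C(15,4)=1365


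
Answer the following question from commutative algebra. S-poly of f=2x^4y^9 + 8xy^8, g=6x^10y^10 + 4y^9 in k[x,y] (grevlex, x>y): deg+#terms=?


LT(f)=2x^4y^9, LT(g)=6x^10y^10
lcm(LM)=x^10y^10
S(f,g) (scaled by 12 to clear denominators) = 6x^6y*f - 2*g = 48x^7y^9 - 8y^9
2 terms, deg 16.
16+2=18


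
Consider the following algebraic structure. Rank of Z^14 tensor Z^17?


rank(M(x)N) = rank(M)*rank(N)
14*17 = 238


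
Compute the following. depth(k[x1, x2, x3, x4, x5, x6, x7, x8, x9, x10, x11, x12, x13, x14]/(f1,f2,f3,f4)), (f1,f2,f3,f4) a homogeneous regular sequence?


depth(R)=14
depth(R/I)=14-4=10


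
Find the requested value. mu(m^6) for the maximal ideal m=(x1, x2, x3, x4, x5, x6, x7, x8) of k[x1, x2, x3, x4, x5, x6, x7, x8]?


Graded Nakayama: mu(m^d) = dim_k (m^d/m^(d+1)) = #degree-6 monomials in 8 vars
C(n+d-1,d)=C(13,6)=1716


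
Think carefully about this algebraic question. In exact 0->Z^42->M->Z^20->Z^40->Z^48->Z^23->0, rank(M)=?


Alt sum=0:
(-1)^0*42 + (-1)^1*? + (-1)^2*20 + (-1)^3*40 + (-1)^4*48 + (-1)^5*23=0
rank(M)=47


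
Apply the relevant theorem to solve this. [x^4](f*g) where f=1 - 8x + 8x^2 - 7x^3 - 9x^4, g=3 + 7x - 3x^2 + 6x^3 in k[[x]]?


[x^4] = sum a_i*b_j, i+j=4
  -8*6=-48
  8*-3=-24
  -7*7=-49
  -9*3=-27
Sum=-148


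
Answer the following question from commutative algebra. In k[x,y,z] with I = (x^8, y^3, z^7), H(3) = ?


Need i<8, j<3, k<7 with i+j+k=3.
For each i, j ranges over max(0,3-i-6)..min(2,3-i):
  i=0: j in [0,2] -> 3
  i=1: j in [0,2] -> 3
  i=2: j in [0,1] -> 2
  i=3: j in [0,0] -> 1
H(3) = 3+3+2+1 = 9


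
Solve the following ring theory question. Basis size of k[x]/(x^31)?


Basis: 1,x,...,x^30
dim=31


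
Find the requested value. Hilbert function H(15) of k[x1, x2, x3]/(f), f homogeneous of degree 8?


C(17,2)-C(9,2)=136-36=100


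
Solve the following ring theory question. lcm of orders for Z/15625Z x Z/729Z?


Exponent = lcm of the cyclic orders; pairwise coprime => product.
5^6*3^6=15625*729=11390625


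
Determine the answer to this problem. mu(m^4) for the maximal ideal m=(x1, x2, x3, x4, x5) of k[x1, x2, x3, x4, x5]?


Graded Nakayama: mu(m^d) = dim_k (m^d/m^(d+1)) = #degree-4 monomials in 5 vars
C(n+d-1,d)=C(8,4)=70


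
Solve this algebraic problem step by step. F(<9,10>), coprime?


gcd(9,10)=1 => F=ab-a-b=9*10-9-10=90-19=71


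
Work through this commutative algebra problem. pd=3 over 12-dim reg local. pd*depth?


pd+depth=12
depth=12-3=9
pd*depth=3*9=27


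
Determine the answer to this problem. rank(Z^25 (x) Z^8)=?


rank(M(x)N) = rank(M)*rank(N)
25*8 = 200


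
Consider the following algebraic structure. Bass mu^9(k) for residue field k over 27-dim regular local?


C(n,i)=C(27,9)=4686825


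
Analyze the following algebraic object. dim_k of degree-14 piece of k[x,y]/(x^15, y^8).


k[x,y], I = (x^15, y^8), d = 14
Need i < 15 and d-i < 8.
Range: 7 <= i <= 14.
H(14) = 8


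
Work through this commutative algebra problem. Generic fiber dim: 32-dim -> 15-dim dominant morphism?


dim(fiber)=dim(X)-dim(Y)=32-15=17


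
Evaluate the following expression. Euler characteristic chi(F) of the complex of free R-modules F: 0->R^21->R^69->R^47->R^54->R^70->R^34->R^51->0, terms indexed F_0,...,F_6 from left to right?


chi = sum (-1)^i * rank:
(-1)^0*21=21
(-1)^1*69=-69
(-1)^2*47=47
(-1)^3*54=-54
(-1)^4*70=70
(-1)^5*34=-34
(-1)^6*51=51
chi=32


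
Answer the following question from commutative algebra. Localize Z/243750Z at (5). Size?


5-primary part: 243750=5^5*78
Size=5^5=3125


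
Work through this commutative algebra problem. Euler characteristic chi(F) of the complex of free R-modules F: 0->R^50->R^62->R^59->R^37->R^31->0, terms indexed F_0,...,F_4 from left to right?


chi = sum (-1)^i * rank:
(-1)^0*50=50
(-1)^1*62=-62
(-1)^2*59=59
(-1)^3*37=-37
(-1)^4*31=31
chi=41


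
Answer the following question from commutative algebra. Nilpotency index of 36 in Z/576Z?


36^k mod 576:
k=1: 36
k=2: 144
k=3: 0
First zero at k = 3


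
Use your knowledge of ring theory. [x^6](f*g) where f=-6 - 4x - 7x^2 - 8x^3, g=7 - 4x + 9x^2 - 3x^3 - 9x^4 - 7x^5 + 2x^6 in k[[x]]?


[x^6] = sum a_i*b_j, i+j=6
  -6*2=-12
  -4*-7=28
  -7*-9=63
  -8*-3=24
Sum=103


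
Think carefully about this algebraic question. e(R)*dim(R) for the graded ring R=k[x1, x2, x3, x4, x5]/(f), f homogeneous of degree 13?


e(R)=deg(f)=13, dim(R)=5-1=4
e*dim=13*4=52


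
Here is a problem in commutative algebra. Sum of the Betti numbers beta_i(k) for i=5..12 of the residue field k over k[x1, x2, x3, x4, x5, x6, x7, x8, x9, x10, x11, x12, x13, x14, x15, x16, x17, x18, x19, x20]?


Koszul resolution: beta_i(k)=C(n,i), n=20
C(20,5)=15504, C(20,6)=38760, C(20,7)=77520, C(20,8)=125970, C(20,9)=167960, C(20,10)=184756, C(20,11)=167960, C(20,12)=125970
Sum=904400


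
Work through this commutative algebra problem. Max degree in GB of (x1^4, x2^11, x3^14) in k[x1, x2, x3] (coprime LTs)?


Pure powers, coprime LTs => already GB.
Degrees: 4, 11, 14
Max=14


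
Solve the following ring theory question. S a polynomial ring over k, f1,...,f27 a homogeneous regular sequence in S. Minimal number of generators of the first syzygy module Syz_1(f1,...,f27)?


Regular sequence => Koszul complex is the minimal free resolution.
Syz_1 minimally generated by Koszul relations f_i*e_j - f_j*e_i (i<j): mu(Syz_1) = beta_2 = C(m,2) = m(m-1)/2
m=27
27*26/2 = 351


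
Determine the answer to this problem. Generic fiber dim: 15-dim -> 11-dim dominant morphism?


dim(fiber)=dim(X)-dim(Y)=15-11=4


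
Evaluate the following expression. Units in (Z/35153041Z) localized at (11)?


Local ring = Z/14641Z.
phi(14641) = 11^3*(11-1) = 13310


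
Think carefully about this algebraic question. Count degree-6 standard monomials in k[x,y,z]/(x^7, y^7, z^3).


Need i<7, j<7, k<3 with i+j+k=6.
For each i, j ranges over max(0,6-i-2)..min(6,6-i):
  i=0: j in [4,6] -> 3
  i=1: j in [3,5] -> 3
  i=2: j in [2,4] -> 3
  i=3: j in [1,3] -> 3
  i=4: j in [0,2] -> 3
  i=5: j in [0,1] -> 2
  i=6: j in [0,0] -> 1
H(6) = 3+3+3+3+3+2+1 = 18


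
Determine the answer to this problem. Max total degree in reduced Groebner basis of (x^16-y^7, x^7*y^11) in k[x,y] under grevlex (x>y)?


LT(f1)=x^16, LT(f2)=x^7y^11, lcm=x^16y^11
S(f1,f2) = y^11*f1 - x^9*f2 = -y^18
Reduced GB = {f1, f2, y^18}; degrees 16, 18, 18
Max = 18


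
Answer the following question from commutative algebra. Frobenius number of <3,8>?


gcd(3,8)=1 => F=ab-a-b=3*8-3-8=24-11=13


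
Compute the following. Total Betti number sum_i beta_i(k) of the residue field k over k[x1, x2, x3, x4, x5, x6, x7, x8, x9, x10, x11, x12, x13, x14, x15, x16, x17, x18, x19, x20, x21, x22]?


Koszul resolution: beta_i(k)=C(n,i), n=22
sum_i C(22,i) = 2^22 = 4194304


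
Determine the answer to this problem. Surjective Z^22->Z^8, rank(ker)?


rank(ker) = 22-8 = 14


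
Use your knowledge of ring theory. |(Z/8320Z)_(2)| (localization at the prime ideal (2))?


2-primary part: 8320=2^7*65
Size=2^7=128


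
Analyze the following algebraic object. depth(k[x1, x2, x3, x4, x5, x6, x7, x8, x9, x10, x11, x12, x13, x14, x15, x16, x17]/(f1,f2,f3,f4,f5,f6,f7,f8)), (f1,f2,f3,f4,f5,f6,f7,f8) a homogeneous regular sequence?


depth(R)=17
depth(R/I)=17-8=9


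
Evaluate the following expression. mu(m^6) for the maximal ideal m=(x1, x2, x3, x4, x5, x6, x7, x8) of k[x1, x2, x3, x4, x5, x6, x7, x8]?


Graded Nakayama: mu(m^d) = dim_k (m^d/m^(d+1)) = #degree-6 monomials in 8 vars
C(n+d-1,d)=C(13,6)=1716


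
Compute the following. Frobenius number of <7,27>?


gcd(7,27)=1 => F=ab-a-b=7*27-7-27=189-34=155


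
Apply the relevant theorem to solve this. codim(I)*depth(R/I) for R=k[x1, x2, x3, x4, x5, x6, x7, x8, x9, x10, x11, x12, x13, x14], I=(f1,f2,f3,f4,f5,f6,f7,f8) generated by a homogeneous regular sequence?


codim=8, depth=dim(R/I)=14-8=6
Product=8*6=48


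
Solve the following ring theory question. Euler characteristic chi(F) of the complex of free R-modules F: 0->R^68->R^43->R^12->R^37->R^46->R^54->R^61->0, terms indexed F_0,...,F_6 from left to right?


chi = sum (-1)^i * rank:
(-1)^0*68=68
(-1)^1*43=-43
(-1)^2*12=12
(-1)^3*37=-37
(-1)^4*46=46
(-1)^5*54=-54
(-1)^6*61=61
chi=53


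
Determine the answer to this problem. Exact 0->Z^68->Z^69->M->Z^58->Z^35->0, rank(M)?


Alt sum=0:
(-1)^0*68 + (-1)^1*69 + (-1)^2*? + (-1)^3*58 + (-1)^4*35=0
rank(M)=24


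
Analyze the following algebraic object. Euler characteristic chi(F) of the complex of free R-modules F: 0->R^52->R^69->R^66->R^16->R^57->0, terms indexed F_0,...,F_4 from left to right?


chi = sum (-1)^i * rank:
(-1)^0*52=52
(-1)^1*69=-69
(-1)^2*66=66
(-1)^3*16=-16
(-1)^4*57=57
chi=90


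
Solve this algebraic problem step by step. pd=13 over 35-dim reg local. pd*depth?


pd+depth=35
depth=35-13=22
pd*depth=13*22=286


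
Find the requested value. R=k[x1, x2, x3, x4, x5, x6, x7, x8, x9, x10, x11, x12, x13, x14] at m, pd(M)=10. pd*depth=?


pd+depth=14
depth=14-10=4
pd*depth=10*4=40


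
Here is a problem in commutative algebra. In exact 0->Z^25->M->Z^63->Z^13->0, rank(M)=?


Alt sum=0:
(-1)^0*25 + (-1)^1*? + (-1)^2*63 + (-1)^3*13=0
rank(M)=75


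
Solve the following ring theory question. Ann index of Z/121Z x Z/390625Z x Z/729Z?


Exponent = lcm of the cyclic orders; pairwise coprime => product.
11^2*5^8*3^6=121*390625*729=34456640625


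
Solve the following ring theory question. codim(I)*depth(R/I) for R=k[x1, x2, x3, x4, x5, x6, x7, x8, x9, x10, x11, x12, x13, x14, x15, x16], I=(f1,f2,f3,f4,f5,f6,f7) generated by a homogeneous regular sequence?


codim=7, depth=dim(R/I)=16-7=9
Product=7*9=63


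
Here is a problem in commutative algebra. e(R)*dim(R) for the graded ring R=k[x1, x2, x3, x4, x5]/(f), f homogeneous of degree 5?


e(R)=deg(f)=5, dim(R)=5-1=4
e*dim=5*4=20


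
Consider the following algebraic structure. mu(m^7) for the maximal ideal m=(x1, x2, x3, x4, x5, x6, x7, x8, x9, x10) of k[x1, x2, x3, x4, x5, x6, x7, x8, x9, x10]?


Graded Nakayama: mu(m^d) = dim_k (m^d/m^(d+1)) = #degree-7 monomials in 10 vars
C(n+d-1,d)=C(16,7)=11440


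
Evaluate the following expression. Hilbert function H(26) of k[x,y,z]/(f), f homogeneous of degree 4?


C(28,2)-C(24,2)=378-276=102


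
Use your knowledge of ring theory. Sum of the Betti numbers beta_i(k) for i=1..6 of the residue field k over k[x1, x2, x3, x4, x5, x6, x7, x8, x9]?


Koszul resolution: beta_i(k)=C(n,i), n=9
C(9,1)=9, C(9,2)=36, C(9,3)=84, C(9,4)=126, C(9,5)=126, C(9,6)=84
Sum=465


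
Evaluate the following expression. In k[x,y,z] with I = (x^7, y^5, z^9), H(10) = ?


Need i<7, j<5, k<9 with i+j+k=10.
For each i, j ranges over max(0,10-i-8)..min(4,10-i):
  i=0: j in [2,4] -> 3
  i=1: j in [1,4] -> 4
  i=2: j in [0,4] -> 5
  i=3: j in [0,4] -> 5
  i=4: j in [0,4] -> 5
  i=5: j in [0,4] -> 5
  i=6: j in [0,4] -> 5
H(10) = 3+4+5+5+5+5+5 = 32


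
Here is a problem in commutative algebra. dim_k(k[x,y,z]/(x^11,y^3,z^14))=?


Basis: x^iy^jz^k, i<11,j<3,k<14
11*3*14=462


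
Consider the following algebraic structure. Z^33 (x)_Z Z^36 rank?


rank(M(x)N) = rank(M)*rank(N)
33*36 = 1188


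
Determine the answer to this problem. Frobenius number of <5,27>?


gcd(5,27)=1 => F=ab-a-b=5*27-5-27=135-32=103


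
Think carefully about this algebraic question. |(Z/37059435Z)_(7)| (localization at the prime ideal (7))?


7-primary part: 37059435=7^7*45
Size=7^7=823543


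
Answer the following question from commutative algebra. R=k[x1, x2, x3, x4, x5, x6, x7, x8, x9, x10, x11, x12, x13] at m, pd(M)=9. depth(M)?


pd+depth=depth(R)=13
depth=13-9=4


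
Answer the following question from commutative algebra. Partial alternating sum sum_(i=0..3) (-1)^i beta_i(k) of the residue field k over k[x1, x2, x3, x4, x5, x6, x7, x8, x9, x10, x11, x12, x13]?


Koszul resolution: beta_i(k)=C(n,i), n=13
sum_(i=0..p) (-1)^i C(n,i) = (-1)^p C(n-1,p)
(-1)^3*C(12,3) = (-1)^3*220 = -220


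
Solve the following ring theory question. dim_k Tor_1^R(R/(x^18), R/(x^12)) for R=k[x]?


Tor_1(R/I,R/J)=(I cap J)/IJ=(x^18)/(x^30)
dim=30-18=min(18,12)=12


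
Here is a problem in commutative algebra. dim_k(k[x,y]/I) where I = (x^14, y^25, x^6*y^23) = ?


k[x,y]/I, I = (x^14, y^25, x^6*y^23)
Rect: 14x25=350. Corner: (14-6)x(25-23)=16.
dim = 350-16 = 334


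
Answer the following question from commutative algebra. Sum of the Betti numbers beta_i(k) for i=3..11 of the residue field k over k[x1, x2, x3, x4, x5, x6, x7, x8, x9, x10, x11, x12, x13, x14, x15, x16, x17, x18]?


Koszul resolution: beta_i(k)=C(n,i), n=18
C(18,3)=816, C(18,4)=3060, C(18,5)=8568, C(18,6)=18564, C(18,7)=31824, C(18,8)=43758, C(18,9)=48620, C(18,10)=43758, C(18,11)=31824
Sum=230792


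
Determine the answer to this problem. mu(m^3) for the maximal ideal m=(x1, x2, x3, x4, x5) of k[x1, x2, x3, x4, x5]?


Graded Nakayama: mu(m^d) = dim_k (m^d/m^(d+1)) = #degree-3 monomials in 5 vars
C(n+d-1,d)=C(7,3)=35


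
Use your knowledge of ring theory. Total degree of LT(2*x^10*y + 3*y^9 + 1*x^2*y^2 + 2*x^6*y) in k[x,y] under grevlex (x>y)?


LT: 2*x^10*y
deg_x=10, deg_y=1
Total=10+1=11


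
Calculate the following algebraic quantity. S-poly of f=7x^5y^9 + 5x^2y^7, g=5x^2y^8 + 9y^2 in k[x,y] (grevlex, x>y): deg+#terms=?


LT(f)=7x^5y^9, LT(g)=5x^2y^8
lcm(LM)=x^5y^9
S(f,g) (scaled by 35 to clear denominators) = 5*f - 7x^3y*g = 25x^2y^7 - 63x^3y^3
2 terms, deg 9.
9+2=11


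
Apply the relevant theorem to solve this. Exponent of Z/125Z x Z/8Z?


Exponent = lcm of the cyclic orders; pairwise coprime => product.
5^3*2^3=125*8=1000


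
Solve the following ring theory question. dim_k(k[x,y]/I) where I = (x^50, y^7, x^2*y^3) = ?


k[x,y]/I, I = (x^50, y^7, x^2*y^3)
Rect: 50x7=350. Corner: (50-2)x(7-3)=192.
dim = 350-192 = 158


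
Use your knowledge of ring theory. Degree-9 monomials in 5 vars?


C(d+n-1,n-1)=C(13,4)=715


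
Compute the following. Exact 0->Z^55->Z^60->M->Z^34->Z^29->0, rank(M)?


Alt sum=0:
(-1)^0*55 + (-1)^1*60 + (-1)^2*? + (-1)^3*34 + (-1)^4*29=0
rank(M)=10


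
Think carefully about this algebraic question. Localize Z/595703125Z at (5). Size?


5-primary part: 595703125=5^10*61
Size=5^10=9765625


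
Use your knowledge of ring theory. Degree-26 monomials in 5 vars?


C(d+n-1,n-1)=C(30,4)=27405


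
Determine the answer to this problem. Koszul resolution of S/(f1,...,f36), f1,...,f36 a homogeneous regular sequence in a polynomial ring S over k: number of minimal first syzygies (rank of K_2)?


Regular sequence => Koszul complex is the minimal free resolution.
Syz_1 minimally generated by Koszul relations f_i*e_j - f_j*e_i (i<j): mu(Syz_1) = beta_2 = C(m,2) = m(m-1)/2
m=36
36*35/2 = 630


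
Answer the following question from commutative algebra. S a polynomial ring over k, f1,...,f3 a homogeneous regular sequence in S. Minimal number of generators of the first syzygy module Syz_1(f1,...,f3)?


Regular sequence => Koszul complex is the minimal free resolution.
Syz_1 minimally generated by Koszul relations f_i*e_j - f_j*e_i (i<j): mu(Syz_1) = beta_2 = C(m,2) = m(m-1)/2
m=3
3*2/2 = 3


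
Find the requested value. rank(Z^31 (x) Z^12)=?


rank(M(x)N) = rank(M)*rank(N)
31*12 = 372


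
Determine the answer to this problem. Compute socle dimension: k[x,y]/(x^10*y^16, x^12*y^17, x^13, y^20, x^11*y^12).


Socle = ann(m) = span of standard monomials u with x*u, y*u in I (staircase corners).
Redundant generators: x^12*y^17
Minimal generators: x^13, x^11*y^12, x^10*y^16, y^20
Corners: x^9y^19, x^10y^15, x^12y^11
Socle dim=3


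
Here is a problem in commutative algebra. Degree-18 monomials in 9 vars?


C(d+n-1,n-1)=C(26,8)=1562275


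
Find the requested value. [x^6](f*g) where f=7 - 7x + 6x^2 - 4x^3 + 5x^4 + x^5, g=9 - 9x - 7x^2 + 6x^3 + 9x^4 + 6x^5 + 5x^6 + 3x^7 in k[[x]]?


[x^6] = sum a_i*b_j, i+j=6
  7*5=35
  -7*6=-42
  6*9=54
  -4*6=-24
  5*-7=-35
  1*-9=-9
Sum=-21


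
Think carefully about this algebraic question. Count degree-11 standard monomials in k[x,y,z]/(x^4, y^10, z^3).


Need i<4, j<10, k<3 with i+j+k=11.
For each i, j ranges over max(0,11-i-2)..min(9,11-i):
  i=0: j in [9,9] -> 1
  i=1: j in [8,9] -> 2
  i=2: j in [7,9] -> 3
  i=3: j in [6,8] -> 3
H(11) = 1+2+3+3 = 9


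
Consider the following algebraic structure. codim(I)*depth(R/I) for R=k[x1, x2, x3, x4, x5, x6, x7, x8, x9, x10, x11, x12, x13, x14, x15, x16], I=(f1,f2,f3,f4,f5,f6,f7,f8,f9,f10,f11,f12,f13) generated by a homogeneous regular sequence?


codim=13, depth=dim(R/I)=16-13=3
Product=13*3=39


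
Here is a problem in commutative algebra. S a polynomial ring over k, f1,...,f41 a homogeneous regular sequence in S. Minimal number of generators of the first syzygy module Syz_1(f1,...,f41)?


Regular sequence => Koszul complex is the minimal free resolution.
Syz_1 minimally generated by Koszul relations f_i*e_j - f_j*e_i (i<j): mu(Syz_1) = beta_2 = C(m,2) = m(m-1)/2
m=41
41*40/2 = 820


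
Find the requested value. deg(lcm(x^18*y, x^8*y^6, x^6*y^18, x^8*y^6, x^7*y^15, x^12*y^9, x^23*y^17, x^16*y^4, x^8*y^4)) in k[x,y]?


lcm = componentwise max:
x: max(18,8,6,8,7,12,23,16,8)=23
y: max(1,6,18,6,15,9,17,4,4)=18
Total=23+18=41


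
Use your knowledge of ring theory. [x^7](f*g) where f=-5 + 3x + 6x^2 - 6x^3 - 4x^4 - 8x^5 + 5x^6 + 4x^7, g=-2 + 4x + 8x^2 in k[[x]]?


[x^7] = sum a_i*b_j, i+j=7
  -8*8=-64
  5*4=20
  4*-2=-8
Sum=-52


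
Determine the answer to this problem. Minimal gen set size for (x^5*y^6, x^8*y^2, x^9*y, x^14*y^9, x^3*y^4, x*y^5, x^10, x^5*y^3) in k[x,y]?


Remove redundant (divisible by others).
x^14*y^9 redundant.
x^5*y^6 redundant.
Min: x^10, x^9*y, x^8*y^2, x^5*y^3, x^3*y^4, x*y^5
Count=6


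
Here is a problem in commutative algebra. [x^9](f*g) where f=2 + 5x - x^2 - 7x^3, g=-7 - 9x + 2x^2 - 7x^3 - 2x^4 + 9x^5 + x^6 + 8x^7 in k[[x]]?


[x^9] = sum a_i*b_j, i+j=9
  -1*8=-8
  -7*1=-7
Sum=-15


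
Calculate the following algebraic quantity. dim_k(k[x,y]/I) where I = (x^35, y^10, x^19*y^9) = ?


k[x,y]/I, I = (x^35, y^10, x^19*y^9)
Rect: 35x10=350. Corner: (35-19)x(10-9)=16.
dim = 350-16 = 334


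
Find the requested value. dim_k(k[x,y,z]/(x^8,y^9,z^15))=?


Basis: x^iy^jz^k, i<8,j<9,k<15
8*9*15=1080


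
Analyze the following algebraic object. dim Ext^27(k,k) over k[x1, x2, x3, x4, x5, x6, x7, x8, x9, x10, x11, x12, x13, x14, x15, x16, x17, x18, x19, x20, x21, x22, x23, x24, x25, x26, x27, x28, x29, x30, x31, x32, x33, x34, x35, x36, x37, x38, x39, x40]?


C(n,i)=C(40,27)=12033222880


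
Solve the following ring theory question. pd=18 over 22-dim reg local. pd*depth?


pd+depth=22
depth=22-18=4
pd*depth=18*4=72


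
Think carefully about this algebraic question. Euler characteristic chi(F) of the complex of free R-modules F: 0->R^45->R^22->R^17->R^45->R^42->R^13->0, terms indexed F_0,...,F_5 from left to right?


chi = sum (-1)^i * rank:
(-1)^0*45=45
(-1)^1*22=-22
(-1)^2*17=17
(-1)^3*45=-45
(-1)^4*42=42
(-1)^5*13=-13
chi=24


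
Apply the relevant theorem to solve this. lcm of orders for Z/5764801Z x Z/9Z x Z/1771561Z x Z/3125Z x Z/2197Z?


Exponent = lcm of the cyclic orders; pairwise coprime => product.
7^8*3^2*11^6*5^5*13^3=5764801*9*1771561*3125*2197=631048907354656415625


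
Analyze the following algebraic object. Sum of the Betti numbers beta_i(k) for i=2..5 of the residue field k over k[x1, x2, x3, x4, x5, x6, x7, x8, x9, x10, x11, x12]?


Koszul resolution: beta_i(k)=C(n,i), n=12
C(12,2)=66, C(12,3)=220, C(12,4)=495, C(12,5)=792
Sum=1573


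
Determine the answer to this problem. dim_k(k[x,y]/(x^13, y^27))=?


Basis: x^i*y^j, i<13, j<27
13*27=351


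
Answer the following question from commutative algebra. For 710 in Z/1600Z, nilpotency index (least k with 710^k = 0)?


710^k mod 1600:
k=1: 710
k=2: 100
k=3: 600
k=4: 400
k=5: 800
k=6: 0
First zero at k = 6


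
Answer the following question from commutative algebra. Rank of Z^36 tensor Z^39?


rank(M(x)N) = rank(M)*rank(N)
36*39 = 1404


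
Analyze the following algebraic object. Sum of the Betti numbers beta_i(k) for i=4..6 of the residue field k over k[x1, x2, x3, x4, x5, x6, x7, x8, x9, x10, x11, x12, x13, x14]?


Koszul resolution: beta_i(k)=C(n,i), n=14
C(14,4)=1001, C(14,5)=2002, C(14,6)=3003
Sum=6006


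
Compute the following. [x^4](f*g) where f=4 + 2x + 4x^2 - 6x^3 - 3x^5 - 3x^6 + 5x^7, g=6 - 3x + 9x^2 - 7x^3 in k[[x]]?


[x^4] = sum a_i*b_j, i+j=4
  2*-7=-14
  4*9=36
  -6*-3=18
Sum=40


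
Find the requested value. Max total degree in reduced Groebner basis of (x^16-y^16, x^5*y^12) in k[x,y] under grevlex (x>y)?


LT(f1)=x^16, LT(f2)=x^5y^12, lcm=x^16y^12
S(f1,f2) = y^12*f1 - x^11*f2 = -y^28
Reduced GB = {f1, f2, y^28}; degrees 16, 17, 28
Max = 28


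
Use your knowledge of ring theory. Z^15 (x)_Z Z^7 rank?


rank(M(x)N) = rank(M)*rank(N)
15*7 = 105


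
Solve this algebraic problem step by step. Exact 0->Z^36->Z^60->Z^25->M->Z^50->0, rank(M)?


Alt sum=0:
(-1)^0*36 + (-1)^1*60 + (-1)^2*25 + (-1)^3*? + (-1)^4*50=0
rank(M)=51


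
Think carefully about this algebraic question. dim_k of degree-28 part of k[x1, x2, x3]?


C(d+n-1,n-1)=C(30,2)=435


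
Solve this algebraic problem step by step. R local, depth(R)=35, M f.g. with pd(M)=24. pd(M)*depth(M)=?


pd+depth=35
depth=35-24=11
pd*depth=24*11=264


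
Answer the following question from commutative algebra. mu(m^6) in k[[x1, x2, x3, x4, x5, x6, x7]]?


C(n+d-1,d)=C(12,6)=924


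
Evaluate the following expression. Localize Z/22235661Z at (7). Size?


7-primary part: 22235661=7^7*27
Size=7^7=823543


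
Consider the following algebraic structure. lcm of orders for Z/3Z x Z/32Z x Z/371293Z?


Exponent = lcm of the cyclic orders; pairwise coprime => product.
3^1*2^5*13^5=3*32*371293=35644128


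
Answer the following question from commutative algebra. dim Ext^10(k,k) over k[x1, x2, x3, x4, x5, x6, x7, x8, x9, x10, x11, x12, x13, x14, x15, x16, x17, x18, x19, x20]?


C(n,i)=C(20,10)=184756


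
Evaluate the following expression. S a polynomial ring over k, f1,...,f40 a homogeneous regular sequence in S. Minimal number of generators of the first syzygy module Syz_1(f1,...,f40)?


Regular sequence => Koszul complex is the minimal free resolution.
Syz_1 minimally generated by Koszul relations f_i*e_j - f_j*e_i (i<j): mu(Syz_1) = beta_2 = C(m,2) = m(m-1)/2
m=40
40*39/2 = 780


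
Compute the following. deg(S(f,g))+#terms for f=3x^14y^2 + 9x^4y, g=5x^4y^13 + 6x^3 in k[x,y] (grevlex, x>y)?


LT(f)=3x^14y^2, LT(g)=5x^4y^13
lcm(LM)=x^14y^13
S(f,g) (scaled by 15 to clear denominators) = 5y^11*f - 3x^10*g = 45x^4y^12 - 18x^13
2 terms, deg 16.
16+2=18


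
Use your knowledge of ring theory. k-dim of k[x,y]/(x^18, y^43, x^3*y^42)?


k[x,y]/I, I = (x^18, y^43, x^3*y^42)
Rect: 18x43=774. Corner: (18-3)x(43-42)=15.
dim = 774-15 = 759


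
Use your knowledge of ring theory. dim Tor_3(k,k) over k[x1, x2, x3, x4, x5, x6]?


Koszul: C(n,i)=C(6,3)=20


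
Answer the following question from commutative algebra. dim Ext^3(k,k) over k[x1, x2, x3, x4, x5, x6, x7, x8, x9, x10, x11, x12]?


C(n,i)=C(12,3)=220


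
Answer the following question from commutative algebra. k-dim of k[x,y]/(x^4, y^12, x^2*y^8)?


k[x,y]/I, I = (x^4, y^12, x^2*y^8)
Rect: 4x12=48. Corner: (4-2)x(12-8)=8.
dim = 48-8 = 40


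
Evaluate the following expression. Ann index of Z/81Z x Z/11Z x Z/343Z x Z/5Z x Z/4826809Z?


Exponent = lcm of the cyclic orders; pairwise coprime => product.
3^4*11^1*7^3*5^1*13^6=81*11*343*5*4826809=7375677894585


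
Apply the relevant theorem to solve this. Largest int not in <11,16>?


gcd(11,16)=1 => F=ab-a-b=11*16-11-16=176-27=149


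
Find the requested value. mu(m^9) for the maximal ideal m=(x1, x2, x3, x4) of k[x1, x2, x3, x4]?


Graded Nakayama: mu(m^d) = dim_k (m^d/m^(d+1)) = #degree-9 monomials in 4 vars
C(n+d-1,d)=C(12,9)=220
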